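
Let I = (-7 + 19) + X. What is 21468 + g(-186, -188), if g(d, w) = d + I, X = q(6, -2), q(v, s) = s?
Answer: 21292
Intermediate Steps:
X = -2
I = 10 (I = (-7 + 19) - 2 = 12 - 2 = 10)
g(d, w) = 10 + d (g(d, w) = d + 10 = 10 + d)
21468 + g(-186, -188) = 21468 + (10 - 186) = 21468 - 176 = 21292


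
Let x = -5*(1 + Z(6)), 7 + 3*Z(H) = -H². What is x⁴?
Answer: 1600000000/81 ≈ 1.9753e+7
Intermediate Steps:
Z(H) = -7/3 - H²/3 (Z(H) = -7/3 + (-H²)/3 = -7/3 - H²/3)
x = 200/3 (x = -5*(1 + (-7/3 - ⅓*6²)) = -5*(1 + (-7/3 - ⅓*36)) = -5*(1 + (-7/3 - 12)) = -5*(1 - 43/3) = -5*(-40/3) = 200/3 ≈ 66.667)
x⁴ = (200/3)⁴ = 1600000000/81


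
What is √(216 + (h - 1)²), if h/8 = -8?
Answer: √4441 ≈ 66.641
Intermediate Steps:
h = -64 (h = 8*(-8) = -64)
√(216 + (h - 1)²) = √(216 + (-64 - 1)²) = √(216 + (-65)²) = √(216 + 4225) = √4441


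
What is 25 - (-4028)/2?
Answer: 2039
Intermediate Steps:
25 - (-4028)/2 = 25 - 76*(-53/2) = 25 + 2014 = 2039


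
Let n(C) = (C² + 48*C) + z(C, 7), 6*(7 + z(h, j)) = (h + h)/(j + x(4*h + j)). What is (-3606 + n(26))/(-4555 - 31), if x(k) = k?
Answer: 149470/405861 ≈ 0.36828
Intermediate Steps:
z(h, j) = -7 + h/(3*(2*j + 4*h)) (z(h, j) = -7 + ((h + h)/(j + (4*h + j)))/6 = -7 + ((2*h)/(j + (j + 4*h)))/6 = -7 + ((2*h)/(2*j + 4*h))/6 = -7 + (2*h/(2*j + 4*h))/6 = -7 + h/(3*(2*j + 4*h)))
n(C) = C² + 48*C + (-294 - 83*C)/(6*(7 + 2*C)) (n(C) = (C² + 48*C) + (-83*C - 42*7)/(6*(7 + 2*C)) = (C² + 48*C) + (-83*C - 294)/(6*(7 + 2*C)) = (C² + 48*C) + (-294 - 83*C)/(6*(7 + 2*C)) = C² + 48*C + (-294 - 83*C)/(6*(7 + 2*C)))
(-3606 + n(26))/(-4555 - 31) = (-3606 + (-294 + 12*26³ + 618*26² + 1933*26)/(6*(7 + 2*26)))/(-4555 - 31) = (-3606 + (-294 + 12*17576 + 618*676 + 50258)/(6*(7 + 52)))/(-4586) = (-3606 + (⅙)*(-294 + 210912 + 417768 + 50258)/59)*(-1/4586) = (-3606 + (⅙)*(1/59)*678644)*(-1/4586) = (-3606 + 339322/177)*(-1/4586) = -298940/177*(-1/4586) = 149470/405861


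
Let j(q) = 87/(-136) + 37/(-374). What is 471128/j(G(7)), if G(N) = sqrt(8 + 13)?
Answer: -41459264/65 ≈ -6.3784e+5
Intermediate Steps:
G(N) = sqrt(21)
j(q) = -65/88 (j(q) = 87*(-1/136) + 37*(-1/374) = -87/136 - 37/374 = -65/88)
471128/j(G(7)) = 471128/(-65/88) = 471128*(-88/65) = -41459264/65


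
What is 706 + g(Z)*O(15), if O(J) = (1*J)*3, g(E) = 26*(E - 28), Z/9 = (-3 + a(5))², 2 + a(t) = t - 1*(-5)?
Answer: 231196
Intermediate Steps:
a(t) = 3 + t (a(t) = -2 + (t - 1*(-5)) = -2 + (t + 5) = -2 + (5 + t) = 3 + t)
Z = 225 (Z = 9*(-3 + (3 + 5))² = 9*(-3 + 8)² = 9*5² = 9*25 = 225)
g(E) = -728 + 26*E (g(E) = 26*(-28 + E) = -728 + 26*E)
O(J) = 3*J (O(J) = J*3 = 3*J)
706 + g(Z)*O(15) = 706 + (-728 + 26*225)*(3*15) = 706 + (-728 + 5850)*45 = 706 + 5122*45 = 706 + 230490 = 231196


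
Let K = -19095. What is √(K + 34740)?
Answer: √15645 ≈ 125.08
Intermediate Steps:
√(K + 34740) = √(-19095 + 34740) = √15645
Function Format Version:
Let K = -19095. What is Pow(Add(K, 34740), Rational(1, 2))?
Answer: Pow(15645, Rational(1, 2)) ≈ 125.08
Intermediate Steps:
Pow(Add(K, 34740), Rational(1, 2)) = Pow(Add(-19095, 34740), Rational(1, 2)) = Pow(15645, Rational(1, 2))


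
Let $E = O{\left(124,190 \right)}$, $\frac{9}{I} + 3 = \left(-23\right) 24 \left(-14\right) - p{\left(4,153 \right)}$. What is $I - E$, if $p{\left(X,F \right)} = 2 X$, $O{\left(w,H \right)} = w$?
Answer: $- \frac{956899}{7717} \approx -124.0$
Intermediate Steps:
$I = \frac{9}{7717}$ ($I = \frac{9}{-3 + \left(\left(-23\right) 24 \left(-14\right) - 2 \cdot 4\right)} = \frac{9}{-3 - -7720} = \frac{9}{-3 + \left(7728 - 8\right)} = \frac{9}{-3 + 7720} = \frac{9}{7717} \approx 0.0011663$)
$E = 124$
$I - E = \frac{9}{7717} - 124 = - \frac{956899}{7717}$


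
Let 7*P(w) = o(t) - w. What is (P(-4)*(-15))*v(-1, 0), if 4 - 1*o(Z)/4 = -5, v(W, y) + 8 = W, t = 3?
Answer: 5400/7 ≈ 771.43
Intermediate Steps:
v(W, y) = -8 + W
o(Z) = 36 (o(Z) = 16 - 4*(-5) = 16 + 20 = 36)
P(w) = 36/7 - w/7 (P(w) = (36 - w)/7 = 36/7 - w/7)
(P(-4)*(-15))*v(-1, 0) = ((36/7 - 1/7*(-4))*(-15))*(-8 - 1) = ((36/7 + 4/7)*(-15))*(-9) = ((40/7)*(-15))*(-9) = -600/7*(-9) = 5400/7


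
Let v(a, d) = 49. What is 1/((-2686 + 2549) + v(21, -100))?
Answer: -1/88 ≈ -0.011364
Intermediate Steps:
1/((-2686 + 2549) + v(21, -100)) = 1/((-2686 + 2549) + 49) = 1/(-137 + 49) = 1/(-88) = -1/88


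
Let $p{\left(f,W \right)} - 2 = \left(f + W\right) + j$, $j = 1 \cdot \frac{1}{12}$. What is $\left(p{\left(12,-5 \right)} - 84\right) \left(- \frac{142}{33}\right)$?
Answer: $\frac{63829}{198} \approx 322.37$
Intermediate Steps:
$j = \frac{1}{12}$ ($j = 1 \cdot \frac{1}{12} = \frac{1}{12} \approx 0.083333$)
$p{\left(f,W \right)} = \frac{25}{12} + W + f$ ($p{\left(f,W \right)} = 2 + \left(\left(f + W\right) + \frac{1}{12}\right) = 2 + \left(\left(W + f\right) + \frac{1}{12}\right) = 2 + \left(\frac{1}{12} + W + f\right) = \frac{25}{12} + W + f$)
$\left(p{\left(12,-5 \right)} - 84\right) \left(- \frac{142}{33}\right) = \left(\left(\frac{25}{12} - 5 + 12\right) - 84\right) \left(- \frac{142}{33}\right) = \left(\frac{109}{12} - 84\right) \left(\left(-142\right) \frac{1}{33}\right) = \left(- \frac{899}{12}\right) \left(- \frac{142}{33}\right) = \frac{63829}{198}$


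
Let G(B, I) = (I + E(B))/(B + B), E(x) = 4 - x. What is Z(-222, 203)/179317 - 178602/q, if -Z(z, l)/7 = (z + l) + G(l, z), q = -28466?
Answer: 928880655641/148028693938 ≈ 6.2750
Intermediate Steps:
G(B, I) = (4 + I - B)/(2*B) (G(B, I) = (I + (4 - B))/(B + B) = (4 + I - B)/((2*B)) = (4 + I - B)*(1/(2*B)) = (4 + I - B)/(2*B))
Z(z, l) = -7*l - 7*z - 7*(4 + z - l)/(2*l) (Z(z, l) = -7*((z + l) + (4 + z - l)/(2*l)) = -7*((l + z) + (4 + z - l)/(2*l)) = -7*(l + z + (4 + z - l)/(2*l)) = -7*l - 7*z - 7*(4 + z - l)/(2*l))
Z(-222, 203)/179317 - 178602/q = ((7/2)*(-4 + 203 - 1*(-222) - 2*203*(203 - 222))/203)/179317 - 178602/(-28466) = ((7/2)*(1/203)*(-4 + 203 + 222 - 2*203*(-19)))*(1/179317) - 178602*(-1/28466) = ((7/2)*(1/203)*(-4 + 203 + 222 + 7714))*(1/179317) + 89301/14233 = ((7/2)*(1/203)*8135)*(1/179317) + 89301/14233 = (8135/58)*(1/179317) + 89301/14233 = 8135/10400386 + 89301/14233 = 928880655641/148028693938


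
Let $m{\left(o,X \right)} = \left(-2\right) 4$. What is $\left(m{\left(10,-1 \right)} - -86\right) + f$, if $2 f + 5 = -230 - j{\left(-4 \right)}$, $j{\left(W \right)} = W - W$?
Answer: $- \frac{79}{2} \approx -39.5$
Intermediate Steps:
$j{\left(W \right)} = 0$
$m{\left(o,X \right)} = -8$
$f = - \frac{235}{2}$ ($f = - \frac{5}{2} + \frac{-230 - 0}{2} = - \frac{5}{2} + \frac{-230 + 0}{2} = - \frac{5}{2} + \frac{1}{2} \left(-230\right) = - \frac{5}{2} - 115 = - \frac{235}{2} \approx -117.5$)
$\left(m{\left(10,-1 \right)} - -86\right) + f = \left(-8 - -86\right) - \frac{235}{2} = \left(-8 + 86\right) - \frac{235}{2} = 78 - \frac{235}{2} = - \frac{79}{2}$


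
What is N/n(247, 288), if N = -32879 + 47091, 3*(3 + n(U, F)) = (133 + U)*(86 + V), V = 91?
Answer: 14212/22417 ≈ 0.63398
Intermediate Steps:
n(U, F) = 7844 + 59*U (n(U, F) = -3 + ((133 + U)*(86 + 91))/3 = -3 + ((133 + U)*177)/3 = -3 + (23541 + 177*U)/3 = -3 + (7847 + 59*U) = 7844 + 59*U)
N = 14212
N/n(247, 288) = 14212/(7844 + 59*247) = 14212/(7844 + 14573) = 14212/22417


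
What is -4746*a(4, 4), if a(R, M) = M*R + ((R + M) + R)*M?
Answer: -303744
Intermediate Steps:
a(R, M) = M*R + M*(M + 2*R) (a(R, M) = M*R + ((M + R) + R)*M = M*R + (M + 2*R)*M = M*R + M*(M + 2*R))
-4746*a(4, 4) = -18984*(4 + 3*4) = -18984*(4 + 12) = -18984*16 = -4746*64 = -303744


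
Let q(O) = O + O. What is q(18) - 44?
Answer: -8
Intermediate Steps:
q(O) = 2*O
q(18) - 44 = 2*18 - 44 = 36 - 44 = -8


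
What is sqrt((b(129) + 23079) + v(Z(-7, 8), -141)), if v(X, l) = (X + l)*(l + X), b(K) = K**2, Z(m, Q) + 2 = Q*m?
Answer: sqrt(79321) ≈ 281.64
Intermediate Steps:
Z(m, Q) = -2 + Q*m
v(X, l) = (X + l)**2 (v(X, l) = (X + l)*(X + l) = (X + l)**2)
sqrt((b(129) + 23079) + v(Z(-7, 8), -141)) = sqrt((129**2 + 23079) + ((-2 + 8*(-7)) - 141)**2) = sqrt((16641 + 23079) + ((-2 - 56) - 141)**2) = sqrt(39720 + (-58 - 141)**2) = sqrt(39720 + (-199)**2) = sqrt(39720 + 39601) = sqrt(79321)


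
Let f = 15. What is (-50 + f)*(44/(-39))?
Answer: 1540/39 ≈ 39.487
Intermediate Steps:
(-50 + f)*(44/(-39)) = (-50 + 15)*(44/(-39)) = -1540*(-1)/39 = -35*(-44/39) = 1540/39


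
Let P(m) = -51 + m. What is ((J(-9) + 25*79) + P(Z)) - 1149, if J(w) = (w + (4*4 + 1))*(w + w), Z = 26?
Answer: 657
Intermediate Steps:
J(w) = 2*w*(17 + w) (J(w) = (w + (16 + 1))*(2*w) = (w + 17)*(2*w) = (17 + w)*(2*w) = 2*w*(17 + w))
((J(-9) + 25*79) + P(Z)) - 1149 = ((2*(-9)*(17 - 9) + 25*79) + (-51 + 26)) - 1149 = ((2*(-9)*8 + 1975) - 25) - 1149 = ((-144 + 1975) - 25) - 1149 = (1831 - 25) - 1149 = 1806 - 1149 = 657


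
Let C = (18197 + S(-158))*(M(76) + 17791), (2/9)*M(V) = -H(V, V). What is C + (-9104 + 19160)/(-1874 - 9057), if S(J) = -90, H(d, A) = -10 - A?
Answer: 3597928211770/10931 ≈ 3.2915e+8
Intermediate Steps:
M(V) = 45 + 9*V/2 (M(V) = 9*(-(-10 - V))/2 = 9*(10 + V)/2 = 45 + 9*V/2)
C = 329149046 (C = (18197 - 90)*((45 + (9/2)*76) + 17791) = 18107*((45 + 342) + 17791) = 18107*(387 + 17791) = 18107*18178 = 329149046)
C + (-9104 + 19160)/(-1874 - 9057) = 329149046 + (-9104 + 19160)/(-1874 - 9057) = 329149046 + 10056/(-10931) = 329149046 + 10056*(-1/10931) = 329149046 - 10056/10931 = 3597928211770/10931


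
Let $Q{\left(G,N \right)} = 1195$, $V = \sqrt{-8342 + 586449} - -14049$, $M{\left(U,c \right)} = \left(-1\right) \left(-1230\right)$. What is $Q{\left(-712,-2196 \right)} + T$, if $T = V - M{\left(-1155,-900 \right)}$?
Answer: $14014 + \sqrt{578107} \approx 14774.0$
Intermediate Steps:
$M{\left(U,c \right)} = 1230$
$V = 14049 + \sqrt{578107}$ ($V = \sqrt{578107} + 14049 = 14049 + \sqrt{578107} \approx 14809.0$)
$T = 12819 + \sqrt{578107}$ ($T = \left(14049 + \sqrt{578107}\right) - 1230 = 12819 + \sqrt{578107} \approx 13579.0$)
$Q{\left(-712,-2196 \right)} + T = 1195 + \left(12819 + \sqrt{578107}\right) = 14014 + \sqrt{578107}$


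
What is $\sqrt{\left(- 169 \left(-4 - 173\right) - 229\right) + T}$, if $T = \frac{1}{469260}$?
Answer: $\frac{\sqrt{181571212917435}}{78210} \approx 172.29$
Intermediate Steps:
$T = \frac{1}{469260} \approx 2.131 \cdot 10^{-6}$
$\sqrt{\left(- 169 \left(-4 - 173\right) - 229\right) + T} = \sqrt{\left(- 169 \left(-4 - 173\right) - 229\right) + \frac{1}{469260}} = \sqrt{\left(\left(-169\right) \left(-177\right) - 229\right) + \frac{1}{469260}} = \sqrt{\left(29913 - 229\right) + \frac{1}{469260}} = \sqrt{29684 + \frac{1}{469260}} = \sqrt{\frac{13929513841}{469260}} = \frac{\sqrt{181571212917435}}{78210}$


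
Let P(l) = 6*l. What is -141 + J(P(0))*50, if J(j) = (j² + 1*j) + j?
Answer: -141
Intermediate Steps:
J(j) = j² + 2*j (J(j) = (j² + j) + j = (j + j²) + j = j² + 2*j)
-141 + J(P(0))*50 = -141 + ((6*0)*(2 + 6*0))*50 = -141 + (0*(2 + 0))*50 = -141 + (0*2)*50 = -141 + 0*50 = -141 + 0 = -141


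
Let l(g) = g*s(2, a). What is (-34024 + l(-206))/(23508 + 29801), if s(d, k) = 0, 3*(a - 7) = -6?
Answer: -34024/53309 ≈ -0.63824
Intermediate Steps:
a = 5 (a = 7 + (1/3)*(-6) = 7 - 2 = 5)
l(g) = 0 (l(g) = g*0 = 0)
(-34024 + l(-206))/(23508 + 29801) = (-34024 + 0)/(23508 + 29801) = -34024/53309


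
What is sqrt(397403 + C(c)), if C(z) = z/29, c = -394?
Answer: 3*sqrt(37133833)/29 ≈ 630.39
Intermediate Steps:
C(z) = z/29 (C(z) = z*(1/29) = z/29)
sqrt(397403 + C(c)) = sqrt(397403 + (1/29)*(-394)) = sqrt(397403 - 394/29) = sqrt(11524293/29) = 3*sqrt(37133833)/29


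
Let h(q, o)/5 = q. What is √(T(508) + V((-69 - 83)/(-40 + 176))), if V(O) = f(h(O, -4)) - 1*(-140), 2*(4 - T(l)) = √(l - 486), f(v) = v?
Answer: √(160004 - 578*√22)/34 ≈ 11.665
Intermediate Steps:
h(q, o) = 5*q
T(l) = 4 - √(-486 + l)/2 (T(l) = 4 - √(l - 486)/2 = 4 - √(-486 + l)/2)
V(O) = 140 + 5*O (V(O) = 5*O - 1*(-140) = 5*O + 140 = 140 + 5*O)
√(T(508) + V((-69 - 83)/(-40 + 176))) = √((4 - √(-486 + 508)/2) + (140 + 5*((-69 - 83)/(-40 + 176)))) = √((4 - √22/2) + (140 + 5*(-152/136))) = √((4 - √22/2) + (140 + 5*(-152*1/136))) = √((4 - √22/2) + (140 + 5*(-19/17))) = √((4 - √22/2) + (140 - 95/17)) = √((4 - √22/2) + 2285/17) = √(2353/17 - √22/2)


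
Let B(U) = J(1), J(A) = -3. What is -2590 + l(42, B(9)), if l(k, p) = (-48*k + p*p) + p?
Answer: -4600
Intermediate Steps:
B(U) = -3
l(k, p) = p + p² - 48*k (l(k, p) = (-48*k + p²) + p = (p² - 48*k) + p = p + p² - 48*k)
-2590 + l(42, B(9)) = -2590 + (-3 + (-3)² - 48*42) = -2590 + (-3 + 9 - 2016) = -2590 - 2010 = -4600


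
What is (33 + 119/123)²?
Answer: 17455684/15129 ≈ 1153.8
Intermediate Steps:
(33 + 119/123)² = (4178/123)² = 17455684/15129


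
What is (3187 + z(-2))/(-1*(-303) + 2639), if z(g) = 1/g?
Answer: 6373/5884 ≈ 1.0831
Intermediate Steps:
(3187 + z(-2))/(-1*(-303) + 2639) = (3187 + 1/(-2))/(-1*(-303) + 2639) = (3187 - 1/2)/(303 + 2639) = (6373/2)/2942 = (6373/2)*(1/2942) = 6373/5884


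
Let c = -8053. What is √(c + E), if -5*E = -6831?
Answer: I*√167170/5 ≈ 81.773*I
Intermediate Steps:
E = 6831/5 (E = -⅕*(-6831) = 6831/5 ≈ 1366.2)
√(c + E) = √(-8053 + 6831/5) = √(-33434/5) = I*√167170/5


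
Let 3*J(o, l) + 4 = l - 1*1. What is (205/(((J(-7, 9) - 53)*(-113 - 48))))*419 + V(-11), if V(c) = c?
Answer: -3364/4991 ≈ -0.67401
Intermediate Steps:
J(o, l) = -5/3 + l/3 (J(o, l) = -4/3 + (l - 1*1)/3 = -4/3 + (l - 1)/3 = -4/3 + (-1 + l)/3 = -4/3 + (-⅓ + l/3) = -5/3 + l/3)
(205/(((J(-7, 9) - 53)*(-113 - 48))))*419 + V(-11) = (205/((((-5/3 + (⅓)*9) - 53)*(-113 - 48))))*419 - 11 = (205/((((-5/3 + 3) - 53)*(-161))))*419 - 11 = (205/(((4/3 - 53)*(-161))))*419 - 11 = (205/((-155/3*(-161))))*419 - 11 = (205/(24955/3))*419 - 11 = (205*(3/24955))*419 - 11 = (123/4991)*419 - 11 = 51537/4991 - 11 = -3364/4991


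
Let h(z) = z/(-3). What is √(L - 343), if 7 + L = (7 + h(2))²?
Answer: I*√2789/3 ≈ 17.604*I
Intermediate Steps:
h(z) = -z/3 (h(z) = z*(-⅓) = -z/3)
L = 298/9 (L = -7 + (7 - ⅓*2)² = -7 + (7 - ⅔)² = -7 + (19/3)² = -7 + 361/9 = 298/9 ≈ 33.111)
√(L - 343) = √(298/9 - 343) = √(-2789/9) = I*√2789/3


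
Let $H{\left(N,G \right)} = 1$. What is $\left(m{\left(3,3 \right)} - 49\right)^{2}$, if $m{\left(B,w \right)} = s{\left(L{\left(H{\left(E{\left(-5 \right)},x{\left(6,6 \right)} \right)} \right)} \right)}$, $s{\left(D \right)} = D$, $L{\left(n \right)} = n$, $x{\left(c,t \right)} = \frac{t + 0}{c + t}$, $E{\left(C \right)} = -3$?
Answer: $2304$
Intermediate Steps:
$x{\left(c,t \right)} = \frac{t}{c + t}$
$m{\left(B,w \right)} = 1$
$\left(m{\left(3,3 \right)} - 49\right)^{2} = \left(1 - 49\right)^{2} = \left(-48\right)^{2} = 2304$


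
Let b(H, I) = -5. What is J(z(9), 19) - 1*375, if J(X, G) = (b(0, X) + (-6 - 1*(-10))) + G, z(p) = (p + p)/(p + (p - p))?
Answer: -357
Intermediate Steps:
z(p) = 2 (z(p) = (2*p)/(p + 0) = (2*p)/p = 2)
J(X, G) = -1 + G (J(X, G) = (-5 + (-6 - 1*(-10))) + G = (-5 + (-6 + 10)) + G = (-5 + 4) + G = -1 + G)
J(z(9), 19) - 1*375 = (-1 + 19) - 1*375 = 18 - 375 = -357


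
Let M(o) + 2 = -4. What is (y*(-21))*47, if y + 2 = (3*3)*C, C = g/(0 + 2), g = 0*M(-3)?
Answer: 1974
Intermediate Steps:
M(o) = -6 (M(o) = -2 - 4 = -6)
g = 0 (g = 0*(-6) = 0)
C = 0 (C = 0/(0 + 2) = 0/2 = 0*(½) = 0)
y = -2 (y = -2 + (3*3)*0 = -2 + 9*0 = -2 + 0 = -2)
(y*(-21))*47 = -2*(-21)*47 = 42*47 = 1974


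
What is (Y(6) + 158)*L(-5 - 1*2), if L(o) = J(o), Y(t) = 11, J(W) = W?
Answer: -1183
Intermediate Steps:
L(o) = o
(Y(6) + 158)*L(-5 - 1*2) = (11 + 158)*(-5 - 1*2) = 169*(-5 - 2) = 169*(-7) = -1183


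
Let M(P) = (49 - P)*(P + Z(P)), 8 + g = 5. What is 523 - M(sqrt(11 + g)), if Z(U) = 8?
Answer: 139 - 82*sqrt(2) ≈ 23.034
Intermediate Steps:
g = -3 (g = -8 + 5 = -3)
M(P) = (8 + P)*(49 - P) (M(P) = (49 - P)*(P + 8) = (49 - P)*(8 + P) = (8 + P)*(49 - P))
523 - M(sqrt(11 + g)) = 523 - (392 - (sqrt(11 - 3))**2 + 41*sqrt(11 - 3)) = 523 - (392 - (sqrt(8))**2 + 41*sqrt(8)) = 523 - (392 - (2*sqrt(2))**2 + 41*(2*sqrt(2))) = 523 - (392 - 1*8 + 82*sqrt(2)) = 523 - (392 - 8 + 82*sqrt(2)) = 523 - (384 + 82*sqrt(2)) = 523 + (-384 - 82*sqrt(2)) = 139 - 82*sqrt(2)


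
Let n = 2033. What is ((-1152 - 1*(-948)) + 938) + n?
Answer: 2767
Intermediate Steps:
((-1152 - 1*(-948)) + 938) + n = ((-1152 - 1*(-948)) + 938) + 2033 = ((-1152 + 948) + 938) + 2033 = (-204 + 938) + 2033 = 734 + 2033 = 2767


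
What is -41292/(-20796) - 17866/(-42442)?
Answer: 88502350/36775993 ≈ 2.4065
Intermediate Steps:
-41292/(-20796) - 17866/(-42442) = -41292*(-1/20796) - 17866*(-1/42442) = 3441/1733 + 8933/21221 = 88502350/36775993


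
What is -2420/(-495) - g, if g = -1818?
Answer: 16406/9 ≈ 1822.9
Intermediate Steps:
-2420/(-495) - g = -2420/(-495) - 1*(-1818) = -2420*(-1/495) + 1818 = 44/9 + 1818 = 16406/9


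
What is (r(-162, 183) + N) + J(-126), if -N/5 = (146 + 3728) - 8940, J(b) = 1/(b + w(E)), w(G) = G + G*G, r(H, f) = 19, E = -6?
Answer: 2433503/96 ≈ 25349.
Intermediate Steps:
w(G) = G + G**2
J(b) = 1/(30 + b) (J(b) = 1/(b - 6*(1 - 6)) = 1/(b - 6*(-5)) = 1/(b + 30) = 1/(30 + b))
N = 25330 (N = -5*((146 + 3728) - 8940) = -5*(3874 - 8940) = -5*(-5066) = 25330)
(r(-162, 183) + N) + J(-126) = (19 + 25330) + 1/(30 - 126) = 25349 + 1/(-96) = 25349 - 1/96 = 2433503/96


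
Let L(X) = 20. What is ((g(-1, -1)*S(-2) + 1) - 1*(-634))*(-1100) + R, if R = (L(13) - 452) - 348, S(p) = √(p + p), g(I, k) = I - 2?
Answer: -699280 + 6600*I ≈ -6.9928e+5 + 6600.0*I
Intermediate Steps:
g(I, k) = -2 + I
S(p) = √2*√p (S(p) = √(2*p) = √2*√p)
R = -780 (R = (20 - 452) - 348 = -432 - 348 = -780)
((g(-1, -1)*S(-2) + 1) - 1*(-634))*(-1100) + R = (((-2 - 1)*(√2*√(-2)) + 1) - 1*(-634))*(-1100) - 780 = ((-3*√2*I*√2 + 1) + 634)*(-1100) - 780 = ((-6*I + 1) + 634)*(-1100) - 780 = ((1 - 6*I) + 634)*(-1100) - 780 = (635 - 6*I)*(-1100) - 780 = (-698500 + 6600*I) - 780 = -699280 + 6600*I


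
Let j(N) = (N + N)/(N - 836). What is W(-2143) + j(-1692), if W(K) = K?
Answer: -676765/316 ≈ -2141.7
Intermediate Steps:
j(N) = 2*N/(-836 + N) (j(N) = (2*N)/(-836 + N) = 2*N/(-836 + N))
W(-2143) + j(-1692) = -2143 + 2*(-1692)/(-836 - 1692) = -2143 + 2*(-1692)/(-2528) = -2143 + 2*(-1692)*(-1/2528) = -2143 + 423/316 = -676765/316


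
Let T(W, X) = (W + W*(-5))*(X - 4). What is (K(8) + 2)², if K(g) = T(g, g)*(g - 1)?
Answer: 799236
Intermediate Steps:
T(W, X) = -4*W*(-4 + X) (T(W, X) = (W - 5*W)*(-4 + X) = (-4*W)*(-4 + X) = -4*W*(-4 + X))
K(g) = 4*g*(-1 + g)*(4 - g) (K(g) = (4*g*(4 - g))*(g - 1) = (4*g*(4 - g))*(-1 + g) = 4*g*(-1 + g)*(4 - g))
(K(8) + 2)² = (-4*8*(-1 + 8)*(-4 + 8) + 2)² = (-4*8*7*4 + 2)² = (-896 + 2)² = (-894)² = 799236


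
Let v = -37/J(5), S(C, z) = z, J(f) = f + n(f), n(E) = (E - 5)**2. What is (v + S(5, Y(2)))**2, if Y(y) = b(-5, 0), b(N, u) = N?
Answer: 3844/25 ≈ 153.76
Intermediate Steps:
n(E) = (-5 + E)**2
J(f) = f + (-5 + f)**2
Y(y) = -5
v = -37/5 (v = -37/(5 + (-5 + 5)**2) = -37/(5 + 0**2) = -37/(5 + 0) = -37/5 ≈ -7.4000)
(v + S(5, Y(2)))**2 = (-37/5 - 5)**2 = (-62/5)**2 = 3844/25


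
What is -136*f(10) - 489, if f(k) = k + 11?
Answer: -3345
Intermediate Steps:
f(k) = 11 + k
-136*f(10) - 489 = -136*(11 + 10) - 489 = -136*21 - 489 = -2856 - 489 = -3345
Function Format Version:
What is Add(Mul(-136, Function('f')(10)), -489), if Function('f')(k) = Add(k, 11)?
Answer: -3345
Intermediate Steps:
Function('f')(k) = Add(11, k)
Add(Mul(-136, Function('f')(10)), -489) = Add(Mul(-136, Add(11, 10)), -489) = Add(Mul(-136, 21), -489) = Add(-2856, -489) = -3345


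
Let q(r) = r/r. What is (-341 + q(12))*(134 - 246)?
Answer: 38080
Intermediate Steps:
q(r) = 1
(-341 + q(12))*(134 - 246) = (-341 + 1)*(134 - 246) = -340*(-112) = 38080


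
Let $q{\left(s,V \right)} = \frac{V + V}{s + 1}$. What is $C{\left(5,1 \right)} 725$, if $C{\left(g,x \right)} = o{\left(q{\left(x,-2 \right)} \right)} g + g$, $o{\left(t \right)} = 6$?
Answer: $25375$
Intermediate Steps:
$q{\left(s,V \right)} = \frac{2 V}{1 + s}$
$C{\left(g,x \right)} = 7 g$ ($C{\left(g,x \right)} = 6 g + g = 7 g$)
$C{\left(5,1 \right)} 725 = 7 \cdot 5 \cdot 725 = 35 \cdot 725 = 25375$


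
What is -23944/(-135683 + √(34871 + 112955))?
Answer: 3248793752/18409728663 + 23944*√147826/18409728663 ≈ 0.17697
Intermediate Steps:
-23944/(-135683 + √(34871 + 112955)) = -23944/(-135683 + √147826)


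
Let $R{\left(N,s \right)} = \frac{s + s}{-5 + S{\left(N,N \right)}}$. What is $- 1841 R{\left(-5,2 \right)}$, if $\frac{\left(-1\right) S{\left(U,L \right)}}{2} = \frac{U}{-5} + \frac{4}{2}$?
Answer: $\frac{7364}{11} \approx 669.45$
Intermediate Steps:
$S{\left(U,L \right)} = -4 + \frac{2 U}{5}$ ($S{\left(U,L \right)} = - 2 \left(\frac{U}{-5} + \frac{4}{2}\right) = - 2 \left(U \left(- \frac{1}{5}\right) + 4 \cdot \frac{1}{2}\right) = - 2 \left(- \frac{U}{5} + 2\right) = - 2 \left(2 - \frac{U}{5}\right) = -4 + \frac{2 U}{5}$)
$R{\left(N,s \right)} = \frac{2 s}{-9 + \frac{2 N}{5}}$ ($R{\left(N,s \right)} = \frac{s + s}{-5 + \left(-4 + \frac{2 N}{5}\right)} = \frac{2 s}{-9 + \frac{2 N}{5}}$)
$- 1841 R{\left(-5,2 \right)} = - 1841 \cdot 10 \cdot 2 \frac{1}{-45 + 2 \left(-5\right)} = - 1841 \cdot 10 \cdot 2 \frac{1}{-45 - 10} = - 1841 \cdot 10 \cdot 2 \frac{1}{-55} = - 1841 \cdot 10 \cdot 2 \left(- \frac{1}{55}\right) = \left(-1841\right) \left(- \frac{4}{11}\right) = \frac{7364}{11}$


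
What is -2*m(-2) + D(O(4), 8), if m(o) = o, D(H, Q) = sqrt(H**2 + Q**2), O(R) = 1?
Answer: 4 + sqrt(65) ≈ 12.062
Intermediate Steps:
-2*m(-2) + D(O(4), 8) = -2*(-2) + sqrt(1**2 + 8**2) = 4 + sqrt(1 + 64) = 4 + sqrt(65)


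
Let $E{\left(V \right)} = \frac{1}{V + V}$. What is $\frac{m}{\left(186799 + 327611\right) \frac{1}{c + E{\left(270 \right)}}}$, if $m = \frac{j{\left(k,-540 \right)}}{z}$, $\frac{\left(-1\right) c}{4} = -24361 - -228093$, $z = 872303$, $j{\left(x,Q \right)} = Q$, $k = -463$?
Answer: $\frac{440061119}{448721386230} \approx 0.0009807$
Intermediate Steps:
$E{\left(V \right)} = \frac{1}{2 V}$
$c = -814928$ ($c = - 4 \left(-24361 - -228093\right) = - 4 \left(-24361 + 228093\right) = \left(-4\right) 203732 = -814928$)
$m = - \frac{540}{872303} \approx -0.00061905$
$\frac{m}{\left(186799 + 327611\right) \frac{1}{c + E{\left(270 \right)}}} = - \frac{540}{872303 \frac{186799 + 327611}{-814928 + \frac{1}{2 \cdot 270}}} = - \frac{540}{872303 \frac{514410}{-814928 + \frac{1}{2} \cdot \frac{1}{270}}} = - \frac{540}{872303 \frac{514410}{-814928 + \frac{1}{540}}} = - \frac{540}{872303 \frac{514410}{- \frac{440061119}{540}}} = - \frac{540}{872303 \cdot 514410 \left(- \frac{540}{440061119}\right)} = - \frac{540}{872303 \left(- \frac{277781400}{440061119}\right)} = \left(- \frac{540}{872303}\right) \left(- \frac{440061119}{277781400}\right) = \frac{440061119}{448721386230}$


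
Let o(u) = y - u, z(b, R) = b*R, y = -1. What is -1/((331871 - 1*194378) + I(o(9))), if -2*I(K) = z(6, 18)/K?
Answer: -5/687492 ≈ -7.2728e-6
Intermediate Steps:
z(b, R) = R*b
o(u) = -1 - u
I(K) = -54/K (I(K) = -18*6/(2*K) = -54/K)
-1/((331871 - 1*194378) + I(o(9))) = -1/((331871 - 1*194378) - 54/(-1 - 1*9)) = -1/((331871 - 194378) - 54/(-1 - 9)) = -1/(137493 - 54/(-10)) = -1/(137493 - 54*(-⅒)) = -1/(137493 + 27/5) = -1/687492/5 = -1*5/687492 = -5/687492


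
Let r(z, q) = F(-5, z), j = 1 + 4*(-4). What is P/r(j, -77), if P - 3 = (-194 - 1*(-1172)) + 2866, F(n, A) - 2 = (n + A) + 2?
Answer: -3847/16 ≈ -240.44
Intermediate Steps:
F(n, A) = 4 + A + n (F(n, A) = 2 + ((n + A) + 2) = 2 + ((A + n) + 2) = 2 + (2 + A + n) = 4 + A + n)
j = -15 (j = 1 - 16 = -15)
r(z, q) = -1 + z (r(z, q) = 4 + z - 5 = -1 + z)
P = 3847 (P = 3 + ((-194 - 1*(-1172)) + 2866) = 3 + ((-194 + 1172) + 2866) = 3 + (978 + 2866) = 3 + 3844 = 3847)
P/r(j, -77) = 3847/(-1 - 15) = 3847/(-16) = 3847*(-1/16) = -3847/16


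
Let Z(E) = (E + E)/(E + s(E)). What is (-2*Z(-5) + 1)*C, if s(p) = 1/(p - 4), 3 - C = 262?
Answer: 17353/23 ≈ 754.48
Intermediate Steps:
C = -259 (C = 3 - 1*262 = 3 - 262 = -259)
s(p) = 1/(-4 + p)
Z(E) = 2*E/(E + 1/(-4 + E)) (Z(E) = (E + E)/(E + 1/(-4 + E)) = (2*E)/(E + 1/(-4 + E)) = 2*E/(E + 1/(-4 + E)))
(-2*Z(-5) + 1)*C = (-4*(-5)*(-4 - 5)/(1 - 5*(-4 - 5)) + 1)*(-259) = (-4*(-5)*(-9)/(1 - 5*(-9)) + 1)*(-259) = (-4*(-5)*(-9)/(1 + 45) + 1)*(-259) = (-4*(-5)*(-9)/46 + 1)*(-259) = (-2*45/23 + 1)*(-259) = (-90/23 + 1)*(-259) = -67/23*(-259) = 17353/23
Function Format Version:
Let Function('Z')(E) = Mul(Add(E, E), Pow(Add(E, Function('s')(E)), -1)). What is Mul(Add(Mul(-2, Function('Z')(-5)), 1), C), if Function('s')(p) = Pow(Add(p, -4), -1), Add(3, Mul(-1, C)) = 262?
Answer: Rational(17353, 23) ≈ 754.48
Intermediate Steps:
C = -259 (C = Add(3, Mul(-1, 262)) = Add(3, -262) = -259)
Function('s')(p) = Pow(Add(-4, p), -1)
Function('Z')(E) = Mul(2, E, Pow(Add(E, Pow(Add(-4, E), -1)), -1)) (Function('Z')(E) = Mul(Add(E, E), Pow(Add(E, Pow(Add(-4, E), -1)), -1)) = Mul(Mul(2, E), Pow(Add(E, Pow(Add(-4, E), -1)), -1)) = Mul(2, E, Pow(Add(E, Pow(Add(-4, E), -1)), -1)))
Mul(Add(Mul(-2, Function('Z')(-5)), 1), C) = Mul(Add(Mul(-2, Mul(2, -5, Pow(Add(1, Mul(-5, Add(-4, -5))), -1), Add(-4, -5))), 1), -259) = Mul(Add(Mul(-2, Mul(2, -5, Pow(Add(1, Mul(-5, -9)), -1), -9)), 1), -259) = Mul(Add(Mul(-2, Mul(2, -5, Pow(Add(1, 45), -1), -9)), 1), -259) = Mul(Add(Mul(-2, Mul(2, -5, Pow(46, -1), -9)), 1), -259) = Mul(Add(Mul(-2, Mul(2, -5, Rational(1, 46), -9)), 1), -259) = Mul(Add(Mul(-2, Rational(45, 23)), 1), -259) = Mul(Add(Rational(-90, 23), 1), -259) = Mul(Rational(-67, 23), -259) = Rational(17353, 23)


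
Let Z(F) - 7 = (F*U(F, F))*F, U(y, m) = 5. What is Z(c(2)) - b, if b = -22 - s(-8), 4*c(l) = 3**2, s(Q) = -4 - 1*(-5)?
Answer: 885/16 ≈ 55.313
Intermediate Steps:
s(Q) = 1 (s(Q) = -4 + 5 = 1)
c(l) = 9/4 (c(l) = (1/4)*3**2 = (1/4)*9 = 9/4)
b = -23 (b = -22 - 1*1 = -22 - 1 = -23)
Z(F) = 7 + 5*F**2 (Z(F) = 7 + (F*5)*F = 7 + (5*F)*F = 7 + 5*F**2)
Z(c(2)) - b = (7 + 5*(9/4)**2) - 1*(-23) = (7 + 5*(81/16)) + 23 = (7 + 405/16) + 23 = 517/16 + 23 = 885/16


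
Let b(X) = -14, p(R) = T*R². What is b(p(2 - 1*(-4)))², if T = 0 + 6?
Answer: 196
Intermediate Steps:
T = 6
p(R) = 6*R²
b(p(2 - 1*(-4)))² = (-14)² = 196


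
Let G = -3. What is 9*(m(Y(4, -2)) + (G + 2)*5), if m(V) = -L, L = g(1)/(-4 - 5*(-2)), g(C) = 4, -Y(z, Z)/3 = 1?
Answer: -51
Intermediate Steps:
Y(z, Z) = -3 (Y(z, Z) = -3*1 = -3)
L = ⅔ (L = 4/(-4 - 5*(-2)) = 4/(-4 + 10) = 4/6 = 4*(⅙) = ⅔ ≈ 0.66667)
m(V) = -⅔ (m(V) = -1*⅔ = -⅔)
9*(m(Y(4, -2)) + (G + 2)*5) = 9*(-⅔ + (-3 + 2)*5) = 9*(-⅔ - 1*5) = 9*(-⅔ - 5) = 9*(-17/3) = -51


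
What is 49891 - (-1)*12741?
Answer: 62632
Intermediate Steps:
49891 - (-1)*12741 = 49891 - 1*(-12741) = 49891 + 12741 = 62632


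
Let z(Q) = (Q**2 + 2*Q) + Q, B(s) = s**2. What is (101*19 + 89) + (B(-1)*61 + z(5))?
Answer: 2109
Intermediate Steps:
z(Q) = Q**2 + 3*Q
(101*19 + 89) + (B(-1)*61 + z(5)) = (101*19 + 89) + ((-1)**2*61 + 5*(3 + 5)) = (1919 + 89) + (1*61 + 5*8) = 2008 + (61 + 40) = 2008 + 101 = 2109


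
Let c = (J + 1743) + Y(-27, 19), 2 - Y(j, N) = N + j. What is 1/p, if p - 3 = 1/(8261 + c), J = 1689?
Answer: 11703/35110 ≈ 0.33332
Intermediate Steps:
Y(j, N) = 2 - N - j (Y(j, N) = 2 - (N + j) = 2 + (-N - j) = 2 - N - j)
c = 3442 (c = (1689 + 1743) + (2 - 1*19 - 1*(-27)) = 3432 + (2 - 19 + 27) = 3432 + 10 = 3442)
p = 35110/11703 (p = 3 + 1/(8261 + 3442) = 3 + 1/11703 = 35110/11703 ≈ 3.0001)
1/p = 1/(35110/11703) = 11703/35110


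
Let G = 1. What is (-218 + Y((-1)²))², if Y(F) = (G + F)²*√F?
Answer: 45796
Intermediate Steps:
Y(F) = √F*(1 + F)² (Y(F) = (1 + F)²*√F = √F*(1 + F)²)
(-218 + Y((-1)²))² = (-218 + √((-1)²)*(1 + (-1)²)²)² = (-218 + √1*(1 + 1)²)² = (-218 + 1*2²)² = (-218 + 1*4)² = (-218 + 4)² = (-214)² = 45796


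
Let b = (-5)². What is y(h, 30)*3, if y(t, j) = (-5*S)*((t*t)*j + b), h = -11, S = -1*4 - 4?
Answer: 438600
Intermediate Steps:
b = 25
S = -8 (S = -4 - 4 = -8)
y(t, j) = 1000 + 40*j*t² (y(t, j) = (-5*(-8))*((t*t)*j + 25) = 40*(t²*j + 25) = 40*(j*t² + 25) = 40*(25 + j*t²) = 1000 + 40*j*t²)
y(h, 30)*3 = (1000 + 40*30*(-11)²)*3 = (1000 + 40*30*121)*3 = (1000 + 145200)*3 = 146200*3 = 438600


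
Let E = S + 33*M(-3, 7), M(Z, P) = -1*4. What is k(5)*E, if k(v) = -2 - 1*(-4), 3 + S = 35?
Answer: -200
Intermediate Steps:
S = 32 (S = -3 + 35 = 32)
M(Z, P) = -4
k(v) = 2 (k(v) = -2 + 4 = 2)
E = -100 (E = 32 + 33*(-4) = 32 - 132 = -100)
k(5)*E = 2*(-100) = -200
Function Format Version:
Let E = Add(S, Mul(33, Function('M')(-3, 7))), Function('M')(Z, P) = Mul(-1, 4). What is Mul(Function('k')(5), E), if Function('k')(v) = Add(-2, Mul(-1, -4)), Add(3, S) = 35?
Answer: -200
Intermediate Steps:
S = 32 (S = Add(-3, 35) = 32)
Function('M')(Z, P) = -4
Function('k')(v) = 2 (Function('k')(v) = Add(-2, 4) = 2)
E = -100 (E = Add(32, Mul(33, -4)) = Add(32, -132) = -100)
Mul(Function('k')(5), E) = Mul(2, -100) = -200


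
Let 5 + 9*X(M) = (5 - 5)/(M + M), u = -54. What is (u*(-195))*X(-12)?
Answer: -5850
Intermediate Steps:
X(M) = -5/9 (X(M) = -5/9 + ((5 - 5)/(M + M))/9 = -5/9 + (0/((2*M)))/9 = -5/9 + (0*(1/(2*M)))/9 = -5/9 + (⅑)*0 = -5/9 + 0 = -5/9)
(u*(-195))*X(-12) = -54*(-195)*(-5/9) = 10530*(-5/9) = -5850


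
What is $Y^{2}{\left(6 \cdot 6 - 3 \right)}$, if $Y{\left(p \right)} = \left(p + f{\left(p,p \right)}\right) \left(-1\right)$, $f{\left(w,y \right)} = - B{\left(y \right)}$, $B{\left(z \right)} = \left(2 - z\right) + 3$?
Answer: $3721$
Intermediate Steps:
$B{\left(z \right)} = 5 - z$
$f{\left(w,y \right)} = -5 + y$ ($f{\left(w,y \right)} = - (5 - y) = -5 + y$)
$Y{\left(p \right)} = 5 - 2 p$ ($Y{\left(p \right)} = \left(p + \left(-5 + p\right)\right) \left(-1\right) = \left(-5 + 2 p\right) \left(-1\right) = 5 - 2 p$)
$Y^{2}{\left(6 \cdot 6 - 3 \right)} = \left(5 - 2 \left(6 \cdot 6 - 3\right)\right)^{2} = \left(5 - 2 \left(36 - 3\right)\right)^{2} = \left(5 - 66\right)^{2} = \left(-61\right)^{2} = 3721$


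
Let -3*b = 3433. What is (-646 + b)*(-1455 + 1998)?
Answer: -972151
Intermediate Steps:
b = -3433/3 (b = -⅓*3433 = -3433/3 ≈ -1144.3)
(-646 + b)*(-1455 + 1998) = (-646 - 3433/3)*(-1455 + 1998) = -5371/3*543 = -972151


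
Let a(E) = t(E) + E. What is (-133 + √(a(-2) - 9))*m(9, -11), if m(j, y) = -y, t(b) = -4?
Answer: -1463 + 11*I*√15 ≈ -1463.0 + 42.603*I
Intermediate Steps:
a(E) = -4 + E
(-133 + √(a(-2) - 9))*m(9, -11) = (-133 + √((-4 - 2) - 9))*(-1*(-11)) = (-133 + √(-6 - 9))*11 = (-133 + √(-15))*11 = (-133 + I*√15)*11 = -1463 + 11*I*√15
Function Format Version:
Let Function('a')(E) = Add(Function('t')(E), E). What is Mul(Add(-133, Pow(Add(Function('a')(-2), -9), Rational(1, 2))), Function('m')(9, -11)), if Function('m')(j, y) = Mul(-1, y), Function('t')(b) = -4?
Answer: Add(-1463, Mul(11, I, Pow(15, Rational(1, 2)))) ≈ Add(-1463.0, Mul(42.603, I))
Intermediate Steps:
Function('a')(E) = Add(-4, E)
Mul(Add(-133, Pow(Add(Function('a')(-2), -9), Rational(1, 2))), Function('m')(9, -11)) = Mul(Add(-133, Pow(Add(Add(-4, -2), -9), Rational(1, 2))), Mul(-1, -11)) = Mul(Add(-133, Pow(Add(-6, -9), Rational(1, 2))), 11) = Mul(Add(-133, Pow(-15, Rational(1, 2))), 11) = Mul(Add(-133, Mul(I, Pow(15, Rational(1, 2)))), 11) = Add(-1463, Mul(11, I, Pow(15, Rational(1, 2))))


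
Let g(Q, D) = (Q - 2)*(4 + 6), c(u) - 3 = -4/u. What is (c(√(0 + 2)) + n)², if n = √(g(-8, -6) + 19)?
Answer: (3 - 2*√2 + 9*I)² ≈ -80.971 + 3.0883*I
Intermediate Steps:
c(u) = 3 - 4/u
g(Q, D) = -20 + 10*Q (g(Q, D) = (-2 + Q)*10 = -20 + 10*Q)
n = 9*I (n = √((-20 + 10*(-8)) + 19) = √((-20 - 80) + 19) = √(-100 + 19) = √(-81) = 9*I ≈ 9.0*I)
(c(√(0 + 2)) + n)² = ((3 - 4/√(0 + 2)) + 9*I)² = ((3 - 4*√2/2) + 9*I)² = ((3 - 2*√2) + 9*I)² = (3 - 2*√2 + 9*I)²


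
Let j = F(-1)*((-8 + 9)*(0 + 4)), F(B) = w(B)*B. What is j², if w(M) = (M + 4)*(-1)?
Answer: 144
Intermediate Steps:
w(M) = -4 - M (w(M) = (4 + M)*(-1) = -4 - M)
F(B) = B*(-4 - B) (F(B) = (-4 - B)*B = B*(-4 - B))
j = 12 (j = (-1*(-1)*(4 - 1))*((-8 + 9)*(0 + 4)) = (-1*(-1)*3)*(1*4) = 3*4 = 12)
j² = 12² = 144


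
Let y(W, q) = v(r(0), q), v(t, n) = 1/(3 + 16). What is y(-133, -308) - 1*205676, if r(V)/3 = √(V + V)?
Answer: -3907843/19 ≈ -2.0568e+5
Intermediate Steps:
r(V) = 3*√2*√V (r(V) = 3*√(V + V) = 3*√(2*V) = 3*(√2*√V) = 3*√2*√V)
v(t, n) = 1/19
y(W, q) = 1/19
y(-133, -308) - 1*205676 = 1/19 - 1*205676 = 1/19 - 205676 = -3907843/19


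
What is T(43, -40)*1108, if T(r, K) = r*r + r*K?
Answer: 142932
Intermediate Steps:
T(r, K) = r**2 + K*r
T(43, -40)*1108 = (43*(-40 + 43))*1108 = (43*3)*1108 = 129*1108 = 142932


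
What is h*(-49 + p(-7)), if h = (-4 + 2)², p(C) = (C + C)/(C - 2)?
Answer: -1708/9 ≈ -189.78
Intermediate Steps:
p(C) = 2*C/(-2 + C) (p(C) = (2*C)/(-2 + C) = 2*C/(-2 + C))
h = 4 (h = (-2)² = 4)
h*(-49 + p(-7)) = 4*(-49 + 2*(-7)/(-2 - 7)) = 4*(-49 + 2*(-7)/(-9)) = 4*(-49 + 2*(-7)*(-⅑)) = 4*(-49 + 14/9) = 4*(-427/9) = -1708/9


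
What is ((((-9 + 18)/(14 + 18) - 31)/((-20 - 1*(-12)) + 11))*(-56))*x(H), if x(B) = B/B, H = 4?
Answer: 6881/12 ≈ 573.42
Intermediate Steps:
x(B) = 1
((((-9 + 18)/(14 + 18) - 31)/((-20 - 1*(-12)) + 11))*(-56))*x(H) = ((((-9 + 18)/(14 + 18) - 31)/((-20 - 1*(-12)) + 11))*(-56))*1 = (((9/32 - 31)/((-20 + 12) + 11))*(-56))*1 = (((9*(1/32) - 31)/(-8 + 11))*(-56))*1 = (((9/32 - 31)/3)*(-56))*1 = (-983/32*⅓*(-56))*1 = -983/96*(-56)*1 = (6881/12)*1 = 6881/12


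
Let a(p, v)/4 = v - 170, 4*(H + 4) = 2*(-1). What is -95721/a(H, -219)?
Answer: 95721/1556 ≈ 61.517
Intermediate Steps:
H = -9/2 (H = -4 + (2*(-1))/4 = -4 + (1/4)*(-2) = -4 - 1/2 = -9/2 ≈ -4.5000)
a(p, v) = -680 + 4*v (a(p, v) = 4*(v - 170) = 4*(-170 + v) = -680 + 4*v)
-95721/a(H, -219) = -95721/(-680 + 4*(-219)) = -95721/(-680 - 876) = -95721/(-1556) = -95721*(-1/1556) = 95721/1556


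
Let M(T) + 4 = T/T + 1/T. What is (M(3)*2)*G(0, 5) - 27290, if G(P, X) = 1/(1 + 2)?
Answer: -245626/9 ≈ -27292.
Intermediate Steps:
M(T) = -3 + 1/T (M(T) = -4 + (T/T + 1/T) = -4 + (1 + 1/T) = -3 + 1/T)
G(P, X) = ⅓ (G(P, X) = 1/3 = ⅓)
(M(3)*2)*G(0, 5) - 27290 = ((-3 + 1/3)*2)*(⅓) - 27290 = ((-3 + ⅓)*2)*(⅓) - 27290 = -8/3*2*(⅓) - 27290 = -16/3*⅓ - 27290 = -16/9 - 27290 = -245626/9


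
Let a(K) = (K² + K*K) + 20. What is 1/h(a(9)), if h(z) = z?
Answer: 1/182 ≈ 0.0054945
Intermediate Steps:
a(K) = 20 + 2*K² (a(K) = (K² + K²) + 20 = 2*K² + 20 = 20 + 2*K²)
1/h(a(9)) = 1/(20 + 2*9²) = 1/(20 + 2*81) = 1/(20 + 162) = 1/182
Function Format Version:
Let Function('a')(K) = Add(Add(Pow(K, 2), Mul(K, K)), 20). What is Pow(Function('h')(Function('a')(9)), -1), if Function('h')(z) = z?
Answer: Rational(1, 182) ≈ 0.0054945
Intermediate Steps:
Function('a')(K) = Add(20, Mul(2, Pow(K, 2))) (Function('a')(K) = Add(Add(Pow(K, 2), Pow(K, 2)), 20) = Add(Mul(2, Pow(K, 2)), 20) = Add(20, Mul(2, Pow(K, 2))))
Pow(Function('h')(Function('a')(9)), -1) = Pow(Add(20, Mul(2, Pow(9, 2))), -1) = Pow(Add(20, Mul(2, 81)), -1) = Pow(Add(20, 162), -1) = Pow(182, -1) = Rational(1, 182)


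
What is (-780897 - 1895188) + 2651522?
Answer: -24563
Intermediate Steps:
(-780897 - 1895188) + 2651522 = -2676085 + 2651522 = -24563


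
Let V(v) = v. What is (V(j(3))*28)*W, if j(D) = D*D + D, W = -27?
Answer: -9072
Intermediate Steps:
j(D) = D + D**2 (j(D) = D**2 + D = D + D**2)
(V(j(3))*28)*W = ((3*(1 + 3))*28)*(-27) = ((3*4)*28)*(-27) = (12*28)*(-27) = 336*(-27) = -9072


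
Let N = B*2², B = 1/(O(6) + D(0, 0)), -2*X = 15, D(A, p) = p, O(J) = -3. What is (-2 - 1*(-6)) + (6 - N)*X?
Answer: -51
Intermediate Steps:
X = -15/2 (X = -½*15 = -15/2 ≈ -7.5000)
B = -⅓ (B = 1/(-3 + 0) = 1/(-3) = -⅓ ≈ -0.33333)
N = -4/3 (N = -⅓*2² = -⅓*4 = -4/3 ≈ -1.3333)
(-2 - 1*(-6)) + (6 - N)*X = (-2 - 1*(-6)) + (6 - 1*(-4/3))*(-15/2) = (-2 + 6) + (6 + 4/3)*(-15/2) = 4 + (22/3)*(-15/2) = 4 - 55 = -51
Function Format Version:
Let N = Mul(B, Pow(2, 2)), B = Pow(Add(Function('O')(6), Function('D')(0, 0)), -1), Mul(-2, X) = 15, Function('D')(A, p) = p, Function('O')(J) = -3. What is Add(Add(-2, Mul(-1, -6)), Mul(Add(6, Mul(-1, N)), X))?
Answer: -51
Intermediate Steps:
X = Rational(-15, 2) (X = Mul(Rational(-1, 2), 15) = Rational(-15, 2) ≈ -7.5000)
B = Rational(-1, 3) (B = Pow(Add(-3, 0), -1) = Pow(-3, -1) = Rational(-1, 3) ≈ -0.33333)
N = Rational(-4, 3) (N = Mul(Rational(-1, 3), Pow(2, 2)) = Mul(Rational(-1, 3), 4) = Rational(-4, 3) ≈ -1.3333)
Add(Add(-2, Mul(-1, -6)), Mul(Add(6, Mul(-1, N)), X)) = Add(Add(-2, Mul(-1, -6)), Mul(Add(6, Mul(-1, Rational(-4, 3))), Rational(-15, 2))) = Add(Add(-2, 6), Mul(Add(6, Rational(4, 3)), Rational(-15, 2))) = Add(4, Mul(Rational(22, 3), Rational(-15, 2))) = Add(4, -55) = -51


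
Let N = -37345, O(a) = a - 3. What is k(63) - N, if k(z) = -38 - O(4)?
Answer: 37306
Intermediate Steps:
O(a) = -3 + a
k(z) = -39 (k(z) = -38 - (-3 + 4) = -38 - 1*1 = -38 - 1 = -39)
k(63) - N = -39 - 1*(-37345) = -39 + 37345 = 37306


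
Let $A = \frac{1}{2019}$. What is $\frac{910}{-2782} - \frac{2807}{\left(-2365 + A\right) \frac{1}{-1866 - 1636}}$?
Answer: $- \frac{1061898070226}{255458969} \approx -4156.8$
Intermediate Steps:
$A = \frac{1}{2019} \approx 0.0004953$
$\frac{910}{-2782} - \frac{2807}{\left(-2365 + A\right) \frac{1}{-1866 - 1636}} = \frac{910}{-2782} - \frac{2807}{\left(-2365 + \frac{1}{2019}\right) \frac{1}{-1866 - 1636}} = 910 \left(- \frac{1}{2782}\right) - \frac{2807}{\left(- \frac{4774934}{2019}\right) \frac{1}{-3502}} = - \frac{35}{107} - \frac{2807}{\left(- \frac{4774934}{2019}\right) \left(- \frac{1}{3502}\right)} = - \frac{35}{107} - \frac{2807}{\frac{2387467}{3535269}} = - \frac{35}{107} - \frac{9923500083}{2387467} = - \frac{1061898070226}{255458969}$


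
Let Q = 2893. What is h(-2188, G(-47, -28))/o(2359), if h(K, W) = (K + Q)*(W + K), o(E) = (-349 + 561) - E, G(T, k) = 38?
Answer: 1515750/2147 ≈ 705.99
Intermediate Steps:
o(E) = 212 - E
h(K, W) = (2893 + K)*(K + W) (h(K, W) = (K + 2893)*(W + K) = (2893 + K)*(K + W))
h(-2188, G(-47, -28))/o(2359) = ((-2188)² + 2893*(-2188) + 2893*38 - 2188*38)/(212 - 1*2359) = (4787344 - 6329884 + 109934 - 83144)/(212 - 2359) = -1515750/(-2147) = -1515750*(-1/2147) = 1515750/2147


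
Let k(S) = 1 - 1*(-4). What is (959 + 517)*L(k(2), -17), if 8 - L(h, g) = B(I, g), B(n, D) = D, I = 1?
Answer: 36900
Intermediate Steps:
k(S) = 5 (k(S) = 1 + 4 = 5)
L(h, g) = 8 - g
(959 + 517)*L(k(2), -17) = (959 + 517)*(8 - 1*(-17)) = 1476*(8 + 17) = 1476*25 = 36900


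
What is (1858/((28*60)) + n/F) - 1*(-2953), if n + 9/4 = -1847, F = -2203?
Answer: 5468185517/1850520 ≈ 2954.9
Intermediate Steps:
n = -7397/4 (n = -9/4 - 1847 = -7397/4 ≈ -1849.3)
(1858/((28*60)) + n/F) - 1*(-2953) = (1858/((28*60)) - 7397/4/(-2203)) - 1*(-2953) = (1858/1680 - 7397/4*(-1/2203)) + 2953 = (1858*(1/1680) + 7397/8812) + 2953 = (929/840 + 7397/8812) + 2953 = 3599957/1850520 + 2953 = 5468185517/1850520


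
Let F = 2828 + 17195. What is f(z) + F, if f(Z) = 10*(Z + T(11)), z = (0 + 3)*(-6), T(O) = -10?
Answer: 19743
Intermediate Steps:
z = -18 (z = 3*(-6) = -18)
F = 20023
f(Z) = -100 + 10*Z (f(Z) = 10*(Z - 10) = 10*(-10 + Z) = -100 + 10*Z)
f(z) + F = (-100 + 10*(-18)) + 20023 = (-100 - 180) + 20023 = -280 + 20023 = 19743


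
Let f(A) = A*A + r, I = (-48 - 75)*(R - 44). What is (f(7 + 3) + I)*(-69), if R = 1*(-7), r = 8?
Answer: -440289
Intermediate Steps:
R = -7
I = 6273 (I = (-48 - 75)*(-7 - 44) = -123*(-51) = 6273)
f(A) = 8 + A**2 (f(A) = A*A + 8 = A**2 + 8 = 8 + A**2)
(f(7 + 3) + I)*(-69) = ((8 + (7 + 3)**2) + 6273)*(-69) = ((8 + 10**2) + 6273)*(-69) = ((8 + 100) + 6273)*(-69) = (108 + 6273)*(-69) = 6381*(-69) = -440289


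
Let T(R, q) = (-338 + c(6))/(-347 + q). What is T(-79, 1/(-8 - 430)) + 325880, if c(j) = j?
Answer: 49529668976/151987 ≈ 3.2588e+5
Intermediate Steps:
T(R, q) = -332/(-347 + q) (T(R, q) = (-338 + 6)/(-347 + q) = -332/(-347 + q))
T(-79, 1/(-8 - 430)) + 325880 = -332/(-347 + 1/(-8 - 430)) + 325880 = -332/(-347 + 1/(-438)) + 325880 = -332/(-347 - 1/438) + 325880 = -332/(-151987/438) + 325880 = -332*(-438/151987) + 325880 = 145416/151987 + 325880 = 49529668976/151987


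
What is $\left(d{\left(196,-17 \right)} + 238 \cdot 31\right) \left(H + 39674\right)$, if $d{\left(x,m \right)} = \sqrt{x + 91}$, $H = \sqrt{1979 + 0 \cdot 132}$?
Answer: $\left(7378 + \sqrt{287}\right) \left(39674 + \sqrt{1979}\right) \approx 2.9372 \cdot 10^{8}$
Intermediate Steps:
$H = \sqrt{1979}$ ($H = \sqrt{1979 + 0} = \sqrt{1979} \approx 44.486$)
$d{\left(x,m \right)} = \sqrt{91 + x}$
$\left(d{\left(196,-17 \right)} + 238 \cdot 31\right) \left(H + 39674\right) = \left(\sqrt{91 + 196} + 238 \cdot 31\right) \left(\sqrt{1979} + 39674\right) = \left(\sqrt{287} + 7378\right) \left(39674 + \sqrt{1979}\right) = \left(7378 + \sqrt{287}\right) \left(39674 + \sqrt{1979}\right)$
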